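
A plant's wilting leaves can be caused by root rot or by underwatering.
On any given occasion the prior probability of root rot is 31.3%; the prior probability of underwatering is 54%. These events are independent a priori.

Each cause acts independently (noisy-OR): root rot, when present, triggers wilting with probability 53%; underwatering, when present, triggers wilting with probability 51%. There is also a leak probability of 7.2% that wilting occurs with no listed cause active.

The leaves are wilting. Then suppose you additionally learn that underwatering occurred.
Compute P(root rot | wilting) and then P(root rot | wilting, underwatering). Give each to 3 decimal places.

P(root rot | wilting) ≈ 0.488; P(root rot | wilting, underwatering) ≈ 0.396

Under noisy-OR, P(wilting | causes) = 1 − (1−0.072)·∏(1−qᵢ) over the active causes.
P(wilting) = 0.072·0.687·0.46 + 0.54528·0.687·0.54 + 0.56384·0.313·0.46 + 0.786282·0.313·0.54 = 0.022753 + 0.202288 + 0.081182 + 0.132897 = 0.439120
Restricting to configurations with root rot present: 0.081182 + 0.132897 = 0.214079.
Hence the posterior is 0.214079/0.439120 ≈ 0.488.

With the extra evidence:
Weight on root rot=true, given the evidence: 0.786282×0.313 = 0.246106
The normalizing constant is 0.54528×0.687 + 0.786282×0.313 = 0.620713
Posterior = 0.246106 / 0.620713 ≈ 0.396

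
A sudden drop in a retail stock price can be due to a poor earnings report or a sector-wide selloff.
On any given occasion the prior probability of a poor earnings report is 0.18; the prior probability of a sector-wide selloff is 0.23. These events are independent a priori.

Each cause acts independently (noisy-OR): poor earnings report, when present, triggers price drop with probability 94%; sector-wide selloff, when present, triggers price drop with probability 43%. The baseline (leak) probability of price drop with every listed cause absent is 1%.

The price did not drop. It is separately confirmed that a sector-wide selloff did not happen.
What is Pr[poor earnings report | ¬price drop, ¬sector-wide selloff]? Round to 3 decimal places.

Under noisy-OR, P(price drop | causes) = 1 − (1−0.01)·∏(1−qᵢ) over the active causes.
P(¬price drop | ¬sector-wide selloff) = 0.99×0.82 + 0.0594×0.18 = 0.811800 + 0.010692 = 0.822492
Restricting to configurations with poor earnings report present: 0.0594×0.18 = 0.010692.
P(poor earnings report | ¬price drop, ¬sector-wide selloff) = 0.010692 / 0.822492 ≈ 0.013

Pr[poor earnings report | ¬price drop, ¬sector-wide selloff] ≈ 0.013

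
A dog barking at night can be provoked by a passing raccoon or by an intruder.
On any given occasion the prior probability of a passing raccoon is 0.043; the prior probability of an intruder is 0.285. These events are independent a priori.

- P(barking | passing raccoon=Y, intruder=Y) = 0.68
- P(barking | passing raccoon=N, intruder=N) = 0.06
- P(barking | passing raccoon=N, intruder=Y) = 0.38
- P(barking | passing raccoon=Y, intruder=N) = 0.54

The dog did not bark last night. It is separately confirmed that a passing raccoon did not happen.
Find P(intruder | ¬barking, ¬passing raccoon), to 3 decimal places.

P(¬barking | ¬passing raccoon) = 0.94·0.715 + 0.62·0.285 = 0.672100 + 0.176700 = 0.848800
The intruder-present share is 0.62·0.285 = 0.176700.
So P(intruder | ¬barking, ¬passing raccoon) = 0.176700/0.848800 ≈ 0.208.

P(intruder | ¬barking, ¬passing raccoon) ≈ 0.208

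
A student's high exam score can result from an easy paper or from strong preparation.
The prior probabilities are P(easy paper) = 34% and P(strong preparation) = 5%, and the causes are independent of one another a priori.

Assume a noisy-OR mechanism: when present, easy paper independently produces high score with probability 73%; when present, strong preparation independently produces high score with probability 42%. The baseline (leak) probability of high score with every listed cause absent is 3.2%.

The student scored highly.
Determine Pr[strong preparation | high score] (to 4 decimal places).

Under noisy-OR, P(high score | causes) = 1 − (1−0.032)·∏(1−qᵢ) over the active causes.
By total probability over the 4 (easy paper, strong preparation) configurations:
  P(high score) = 0.032*0.66*0.95 + 0.43856*0.66*0.05 + 0.73864*0.34*0.95 + 0.848411*0.34*0.05
        = 0.020064 + 0.014472 + 0.238581 + 0.014423 = 0.287540
The terms with strong preparation present sum to 0.028895, so
  P(strong preparation | high score) = 0.028895 / 0.287540 ≈ 0.1005

Pr[strong preparation | high score] ≈ 0.1005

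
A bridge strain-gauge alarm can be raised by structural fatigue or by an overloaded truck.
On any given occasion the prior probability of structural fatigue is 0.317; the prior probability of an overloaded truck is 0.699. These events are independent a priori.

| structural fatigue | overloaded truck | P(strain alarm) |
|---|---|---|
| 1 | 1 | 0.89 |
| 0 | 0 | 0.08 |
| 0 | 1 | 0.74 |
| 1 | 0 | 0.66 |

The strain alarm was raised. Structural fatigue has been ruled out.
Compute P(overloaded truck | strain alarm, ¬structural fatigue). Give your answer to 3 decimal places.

P(overloaded truck | strain alarm, ¬structural fatigue) ≈ 0.956

P(strain alarm | ¬structural fatigue) = 0.08×0.301 + 0.74×0.699 = 0.024080 + 0.517260 = 0.541340
The overloaded truck-present share is 0.74×0.699 = 0.517260.
Hence the posterior is 0.517260/0.541340 ≈ 0.956.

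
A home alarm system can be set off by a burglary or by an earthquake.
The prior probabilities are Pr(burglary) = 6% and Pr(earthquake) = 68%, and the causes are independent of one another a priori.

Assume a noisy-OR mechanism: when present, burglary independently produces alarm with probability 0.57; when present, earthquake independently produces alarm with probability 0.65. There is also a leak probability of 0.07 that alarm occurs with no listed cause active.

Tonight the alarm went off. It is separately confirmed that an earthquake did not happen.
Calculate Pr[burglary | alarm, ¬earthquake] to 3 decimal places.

Pr[burglary | alarm, ¬earthquake] ≈ 0.354

Under noisy-OR, P(alarm | causes) = 1 − (1−0.07)·∏(1−qᵢ) over the active causes.
By total probability over both values of burglary:
  P(alarm | ¬earthquake) = 0.07·0.94 + 0.6001·0.06
        = 0.065800 + 0.036006 = 0.101806
Configurations with burglary contribute 0.036006, so
  P(burglary | alarm, ¬earthquake) = 0.036006 / 0.101806 ≈ 0.354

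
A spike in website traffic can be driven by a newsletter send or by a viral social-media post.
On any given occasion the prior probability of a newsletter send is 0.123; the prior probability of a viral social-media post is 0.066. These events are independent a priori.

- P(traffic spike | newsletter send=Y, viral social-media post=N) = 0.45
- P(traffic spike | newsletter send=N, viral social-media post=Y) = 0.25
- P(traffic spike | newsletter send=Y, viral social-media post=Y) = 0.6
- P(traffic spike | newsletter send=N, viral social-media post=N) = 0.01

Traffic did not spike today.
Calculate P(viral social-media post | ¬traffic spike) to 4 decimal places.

P(¬traffic spike) = 0.99*0.877*0.934 + 0.75*0.877*0.066 + 0.55*0.123*0.934 + 0.4*0.123*0.066 = 0.810927 + 0.043412 + 0.063185 + 0.003247 = 0.920771
Restricting to configurations with viral social-media post present: 0.043412 + 0.003247 = 0.046659.
Hence the posterior is 0.046659/0.920771 ≈ 0.0507.

P(viral social-media post | ¬traffic spike) ≈ 0.0507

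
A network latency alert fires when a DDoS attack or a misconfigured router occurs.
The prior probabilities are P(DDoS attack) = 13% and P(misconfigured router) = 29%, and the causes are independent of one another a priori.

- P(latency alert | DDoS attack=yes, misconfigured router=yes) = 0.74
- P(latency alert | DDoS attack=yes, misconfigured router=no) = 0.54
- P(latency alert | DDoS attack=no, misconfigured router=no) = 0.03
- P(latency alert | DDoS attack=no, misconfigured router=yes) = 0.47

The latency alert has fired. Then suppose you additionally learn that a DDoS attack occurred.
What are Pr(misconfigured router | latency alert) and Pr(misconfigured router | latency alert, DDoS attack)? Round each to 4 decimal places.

Pr(misconfigured router | latency alert) ≈ 0.6818; Pr(misconfigured router | latency alert, DDoS attack) ≈ 0.3589

Enumerate the 4 (DDoS attack, misconfigured router) configurations and weight by the priors:
  P(latency alert) = 0.03·0.87·0.71 + 0.47·0.87·0.29 + 0.54·0.13·0.71 + 0.74·0.13·0.29
        = 0.018531 + 0.118581 + 0.049842 + 0.027898 = 0.214852
Configurations with misconfigured router contribute 0.146479, so
  P(misconfigured router | latency alert) = 0.146479 / 0.214852 ≈ 0.6818

With the extra evidence:
Numerator (weight on configurations with misconfigured router): 0.74·0.29 = 0.214600
Normalizer over all consistent configurations: 0.54·0.71 + 0.74·0.29 = 0.598000
Posterior = 0.214600 / 0.598000 ≈ 0.3589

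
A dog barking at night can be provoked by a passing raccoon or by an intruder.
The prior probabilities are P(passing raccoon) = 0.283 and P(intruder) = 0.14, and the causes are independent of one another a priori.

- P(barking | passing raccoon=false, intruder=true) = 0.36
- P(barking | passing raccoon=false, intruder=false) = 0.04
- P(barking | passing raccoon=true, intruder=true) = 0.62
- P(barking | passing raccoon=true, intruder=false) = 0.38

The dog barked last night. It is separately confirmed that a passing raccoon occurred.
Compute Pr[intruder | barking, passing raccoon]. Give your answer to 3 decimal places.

Numerator (weight on configurations with intruder): 0.62×0.14 = 0.086800
Normalizer over all consistent configurations: 0.38×0.86 + 0.62×0.14 = 0.413600
P(intruder | barking, passing raccoon) = 0.086800/0.413600 ≈ 0.210

Pr[intruder | barking, passing raccoon] ≈ 0.210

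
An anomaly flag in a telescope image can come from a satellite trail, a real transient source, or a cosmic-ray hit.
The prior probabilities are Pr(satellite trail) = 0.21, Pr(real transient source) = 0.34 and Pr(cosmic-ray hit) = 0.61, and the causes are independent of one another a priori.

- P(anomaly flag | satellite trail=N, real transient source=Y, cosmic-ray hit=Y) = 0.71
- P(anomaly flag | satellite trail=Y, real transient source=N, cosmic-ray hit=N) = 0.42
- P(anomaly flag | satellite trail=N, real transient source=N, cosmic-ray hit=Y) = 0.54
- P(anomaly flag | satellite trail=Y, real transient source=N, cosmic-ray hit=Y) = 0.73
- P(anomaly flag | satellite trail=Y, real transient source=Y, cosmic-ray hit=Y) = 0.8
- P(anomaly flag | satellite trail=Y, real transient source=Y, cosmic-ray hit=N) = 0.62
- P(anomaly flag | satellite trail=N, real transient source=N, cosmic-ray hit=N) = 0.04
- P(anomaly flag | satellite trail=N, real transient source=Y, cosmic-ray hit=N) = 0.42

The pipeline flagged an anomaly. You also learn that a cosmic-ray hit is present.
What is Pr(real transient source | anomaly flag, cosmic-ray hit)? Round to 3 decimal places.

P(anomaly flag | cosmic-ray hit) = 0.54×0.79×0.66 + 0.71×0.79×0.34 + 0.73×0.21×0.66 + 0.8×0.21×0.34 = 0.281556 + 0.190706 + 0.101178 + 0.057120 = 0.630560
Of this, 0.247826 comes from 0.190706 + 0.057120 (the real transient source=true cases).
Hence the posterior is 0.247826/0.630560 ≈ 0.393.

Pr(real transient source | anomaly flag, cosmic-ray hit) ≈ 0.393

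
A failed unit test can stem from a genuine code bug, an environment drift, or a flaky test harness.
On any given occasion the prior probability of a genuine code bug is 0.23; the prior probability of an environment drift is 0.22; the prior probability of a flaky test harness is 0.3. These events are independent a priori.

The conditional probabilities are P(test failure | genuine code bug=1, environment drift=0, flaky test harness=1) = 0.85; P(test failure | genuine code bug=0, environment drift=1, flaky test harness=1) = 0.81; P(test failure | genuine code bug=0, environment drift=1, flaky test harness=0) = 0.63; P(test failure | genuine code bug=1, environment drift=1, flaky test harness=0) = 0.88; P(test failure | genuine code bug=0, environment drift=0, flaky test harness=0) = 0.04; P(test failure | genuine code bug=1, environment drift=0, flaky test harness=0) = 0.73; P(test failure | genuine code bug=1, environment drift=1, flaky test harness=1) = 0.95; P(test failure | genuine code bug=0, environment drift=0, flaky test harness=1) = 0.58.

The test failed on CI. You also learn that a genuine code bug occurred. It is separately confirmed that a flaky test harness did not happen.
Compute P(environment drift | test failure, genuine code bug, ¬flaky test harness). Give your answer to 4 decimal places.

P(test failure | genuine code bug, ¬flaky test harness) = 0.73*0.78 + 0.88*0.22 = 0.569400 + 0.193600 = 0.763000
Of this, 0.193600 comes from 0.88*0.22 (the environment drift=true cases).
So P(environment drift | test failure, genuine code bug, ¬flaky test harness) = 0.193600/0.763000 ≈ 0.2537.

P(environment drift | test failure, genuine code bug, ¬flaky test harness) ≈ 0.2537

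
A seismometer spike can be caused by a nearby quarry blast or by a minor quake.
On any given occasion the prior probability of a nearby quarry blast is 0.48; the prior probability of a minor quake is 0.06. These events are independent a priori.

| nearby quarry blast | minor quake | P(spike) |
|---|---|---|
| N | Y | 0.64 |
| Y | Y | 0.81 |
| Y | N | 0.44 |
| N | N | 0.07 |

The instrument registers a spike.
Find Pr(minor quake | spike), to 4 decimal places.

Weight on minor quake=true, given the evidence: 0.019968 + 0.023328 = 0.043296
The normalizing constant is 0.07*0.52*0.94 + 0.64*0.52*0.06 + 0.44*0.48*0.94 + 0.81*0.48*0.06 = 0.276040
P(minor quake | spike) = 0.043296/0.276040 ≈ 0.1568

Pr(minor quake | spike) ≈ 0.1568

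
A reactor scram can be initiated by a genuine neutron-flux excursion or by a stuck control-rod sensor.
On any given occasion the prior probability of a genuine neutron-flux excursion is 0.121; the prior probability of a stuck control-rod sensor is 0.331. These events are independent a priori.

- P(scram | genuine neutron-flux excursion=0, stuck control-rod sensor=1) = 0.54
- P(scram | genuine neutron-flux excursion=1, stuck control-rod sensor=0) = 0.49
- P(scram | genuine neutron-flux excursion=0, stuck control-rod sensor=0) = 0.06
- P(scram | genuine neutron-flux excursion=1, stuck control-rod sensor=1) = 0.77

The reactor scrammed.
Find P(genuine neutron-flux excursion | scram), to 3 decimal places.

For the numerator, keep only genuine neutron-flux excursion=true terms: 0.039665 + 0.030839 = 0.070504
Normalizer over all consistent configurations: 0.06×0.879×0.669 + 0.54×0.879×0.331 + 0.49×0.121×0.669 + 0.77×0.121×0.331 = 0.262899
P(genuine neutron-flux excursion | scram) = 0.070504/0.262899 ≈ 0.268

P(genuine neutron-flux excursion | scram) ≈ 0.268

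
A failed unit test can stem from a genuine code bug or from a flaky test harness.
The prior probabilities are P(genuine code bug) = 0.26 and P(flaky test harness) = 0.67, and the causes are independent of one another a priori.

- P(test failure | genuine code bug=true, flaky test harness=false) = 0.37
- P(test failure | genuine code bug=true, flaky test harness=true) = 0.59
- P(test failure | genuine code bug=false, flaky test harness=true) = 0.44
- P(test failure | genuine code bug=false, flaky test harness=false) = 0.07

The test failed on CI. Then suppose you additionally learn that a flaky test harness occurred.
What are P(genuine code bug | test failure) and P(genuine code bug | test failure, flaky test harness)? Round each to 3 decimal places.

P(genuine code bug | test failure) ≈ 0.364; P(genuine code bug | test failure, flaky test harness) ≈ 0.320

By total probability over the 4 (genuine code bug, flaky test harness) configurations:
  P(test failure) = 0.07×0.74×0.33 + 0.44×0.74×0.67 + 0.37×0.26×0.33 + 0.59×0.26×0.67
        = 0.017094 + 0.218152 + 0.031746 + 0.102778 = 0.369770
Configurations with genuine code bug contribute 0.134524, so
  P(genuine code bug | test failure) = 0.134524 / 0.369770 ≈ 0.364

With the extra evidence:
By total probability over both values of genuine code bug:
  P(test failure | flaky test harness) = 0.44·0.74 + 0.59·0.26
        = 0.325600 + 0.153400 = 0.479000
Configurations with genuine code bug contribute 0.153400, so
  P(genuine code bug | test failure, flaky test harness) = 0.153400 / 0.479000 ≈ 0.320
— flaky test harness explains away the evidence for genuine code bug.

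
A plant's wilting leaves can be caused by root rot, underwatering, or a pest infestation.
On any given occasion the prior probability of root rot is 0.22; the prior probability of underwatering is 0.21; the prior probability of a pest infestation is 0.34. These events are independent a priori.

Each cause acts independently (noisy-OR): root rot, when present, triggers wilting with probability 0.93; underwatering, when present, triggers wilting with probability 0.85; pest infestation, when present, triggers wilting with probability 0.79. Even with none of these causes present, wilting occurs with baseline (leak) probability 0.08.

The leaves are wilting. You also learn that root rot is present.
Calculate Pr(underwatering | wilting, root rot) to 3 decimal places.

Under noisy-OR, P(wilting | causes) = 1 − (1−0.08)·∏(1−qᵢ) over the active causes.
Enumerate the 4 (underwatering, pest infestation) configurations and weight by the priors:
  P(wilting | root rot) = 0.9356×0.79×0.66 + 0.986476×0.79×0.34 + 0.99034×0.21×0.66 + 0.997971×0.21×0.34
        = 0.487822 + 0.264967 + 0.137261 + 0.071255 = 0.961305
Configurations with underwatering contribute 0.208516, so
  P(underwatering | wilting, root rot) = 0.208516 / 0.961305 ≈ 0.217

Pr(underwatering | wilting, root rot) ≈ 0.217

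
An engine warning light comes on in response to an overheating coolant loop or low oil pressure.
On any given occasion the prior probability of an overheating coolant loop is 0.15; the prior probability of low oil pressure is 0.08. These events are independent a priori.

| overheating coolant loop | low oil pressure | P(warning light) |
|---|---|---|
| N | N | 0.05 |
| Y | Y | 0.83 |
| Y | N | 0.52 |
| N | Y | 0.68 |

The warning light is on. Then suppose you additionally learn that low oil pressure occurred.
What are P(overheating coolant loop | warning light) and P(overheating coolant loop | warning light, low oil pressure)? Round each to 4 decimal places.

P(overheating coolant loop | warning light) ≈ 0.4892; P(overheating coolant loop | warning light, low oil pressure) ≈ 0.1772

Numerator (weight on configurations with overheating coolant loop): 0.071760 + 0.009960 = 0.081720
Normalizer over all consistent configurations: 0.05×0.85×0.92 + 0.68×0.85×0.08 + 0.52×0.15×0.92 + 0.83×0.15×0.08 = 0.167060
P(overheating coolant loop | warning light) = 0.081720/0.167060 ≈ 0.4892

With the extra evidence:
P(warning light | low oil pressure) = 0.68*0.85 + 0.83*0.15 = 0.578000 + 0.124500 = 0.702500
Restricting to configurations with overheating coolant loop present: 0.83*0.15 = 0.124500.
So P(overheating coolant loop | warning light, low oil pressure) = 0.124500/0.702500 ≈ 0.1772.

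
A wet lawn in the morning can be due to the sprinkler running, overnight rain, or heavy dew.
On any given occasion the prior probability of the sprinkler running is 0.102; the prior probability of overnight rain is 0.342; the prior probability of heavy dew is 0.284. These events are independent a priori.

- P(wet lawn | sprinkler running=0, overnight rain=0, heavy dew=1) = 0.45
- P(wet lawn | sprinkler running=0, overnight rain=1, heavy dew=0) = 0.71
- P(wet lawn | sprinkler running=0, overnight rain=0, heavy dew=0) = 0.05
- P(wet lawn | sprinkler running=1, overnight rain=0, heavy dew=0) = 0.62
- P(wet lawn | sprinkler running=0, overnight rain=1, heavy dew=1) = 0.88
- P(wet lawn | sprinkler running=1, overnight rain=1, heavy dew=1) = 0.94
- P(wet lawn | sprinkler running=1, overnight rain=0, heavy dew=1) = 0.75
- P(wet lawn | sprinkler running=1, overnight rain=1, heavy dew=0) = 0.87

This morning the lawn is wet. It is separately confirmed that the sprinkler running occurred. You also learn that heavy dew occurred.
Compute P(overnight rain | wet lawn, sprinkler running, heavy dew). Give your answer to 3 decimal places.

Sum P(wet lawn|·) weighted by the priors over both values of overnight rain:
  P(wet lawn | sprinkler running, heavy dew) = 0.75*0.658 + 0.94*0.342
        = 0.493500 + 0.321480 = 0.814980
Keeping only the overnight rain-present terms gives 0.321480, so
  P(overnight rain | wet lawn, sprinkler running, heavy dew) = 0.321480 / 0.814980 ≈ 0.394

P(overnight rain | wet lawn, sprinkler running, heavy dew) ≈ 0.394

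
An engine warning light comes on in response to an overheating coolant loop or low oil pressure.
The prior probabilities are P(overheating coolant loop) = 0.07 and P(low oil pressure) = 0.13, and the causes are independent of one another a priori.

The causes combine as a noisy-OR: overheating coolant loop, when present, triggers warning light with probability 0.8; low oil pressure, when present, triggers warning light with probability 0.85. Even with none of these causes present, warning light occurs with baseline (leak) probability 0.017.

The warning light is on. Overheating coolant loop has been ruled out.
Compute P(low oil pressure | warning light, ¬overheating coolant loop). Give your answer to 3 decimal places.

Under noisy-OR, P(warning light | causes) = 1 − (1−0.017)·∏(1−qᵢ) over the active causes.
P(warning light | ¬overheating coolant loop) = 0.017·0.87 + 0.85255·0.13 = 0.014790 + 0.110832 = 0.125622
The low oil pressure-present share is 0.85255·0.13 = 0.110832.
Hence the posterior is 0.110832/0.125622 ≈ 0.882.

P(low oil pressure | warning light, ¬overheating coolant loop) ≈ 0.882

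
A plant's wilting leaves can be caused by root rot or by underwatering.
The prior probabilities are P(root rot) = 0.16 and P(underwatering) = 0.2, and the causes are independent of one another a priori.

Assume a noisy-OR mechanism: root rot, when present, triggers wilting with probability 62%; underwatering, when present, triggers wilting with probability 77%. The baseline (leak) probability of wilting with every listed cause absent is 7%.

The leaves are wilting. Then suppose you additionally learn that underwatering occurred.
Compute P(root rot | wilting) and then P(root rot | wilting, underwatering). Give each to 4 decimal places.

Under noisy-OR, P(wilting | causes) = 1 − (1−0.07)·∏(1−qᵢ) over the active causes.
P(wilting) = 0.07×0.84×0.8 + 0.7861×0.84×0.2 + 0.6466×0.16×0.8 + 0.918718×0.16×0.2 = 0.047040 + 0.132065 + 0.082765 + 0.029399 = 0.291269
Of this, 0.112164 comes from 0.082765 + 0.029399 (the root rot=true cases).
P(root rot | wilting) = 0.112164 / 0.291269 ≈ 0.3851

Now condition on the additional information:
Sum P(wilting|·) weighted by the priors over both values of root rot:
  P(wilting | underwatering) = 0.7861*0.84 + 0.918718*0.16
        = 0.660324 + 0.146995 = 0.807319
The terms with root rot present sum to 0.146995, so
  P(root rot | wilting, underwatering) = 0.146995 / 0.807319 ≈ 0.1821
This is intercausal reasoning (explaining away): once underwatering accounts for the wilting, root rot becomes less likely.

P(root rot | wilting) ≈ 0.3851; P(root rot | wilting, underwatering) ≈ 0.1821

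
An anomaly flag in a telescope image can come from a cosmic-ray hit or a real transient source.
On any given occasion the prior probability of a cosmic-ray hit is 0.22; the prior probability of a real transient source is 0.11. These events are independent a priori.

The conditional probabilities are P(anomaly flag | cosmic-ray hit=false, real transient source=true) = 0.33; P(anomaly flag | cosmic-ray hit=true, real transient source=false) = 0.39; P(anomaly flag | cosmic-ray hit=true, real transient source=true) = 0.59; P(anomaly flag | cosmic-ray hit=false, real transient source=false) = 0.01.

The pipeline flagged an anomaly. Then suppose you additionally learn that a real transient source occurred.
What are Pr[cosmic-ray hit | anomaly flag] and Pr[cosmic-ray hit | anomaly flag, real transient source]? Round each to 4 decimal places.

Sum P(anomaly flag|·) weighted by the priors over the 4 (cosmic-ray hit, real transient source) configurations:
  P(anomaly flag) = 0.01·0.78·0.89 + 0.33·0.78·0.11 + 0.39·0.22·0.89 + 0.59·0.22·0.11
        = 0.006942 + 0.028314 + 0.076362 + 0.014278 = 0.125896
The terms with cosmic-ray hit present sum to 0.090640, so
  P(cosmic-ray hit | anomaly flag) = 0.090640 / 0.125896 ≈ 0.7200

Now condition on the additional information:
Weight on cosmic-ray hit=true, given the evidence: 0.59*0.22 = 0.129800
Normalizer over all consistent configurations: 0.33*0.78 + 0.59*0.22 = 0.387200
P(cosmic-ray hit | anomaly flag, real transient source) = 0.129800/0.387200 ≈ 0.3352
The drop from 0.7200 to 0.3352 is the explaining-away (discounting) effect.

Pr[cosmic-ray hit | anomaly flag] ≈ 0.7200; Pr[cosmic-ray hit | anomaly flag, real transient source] ≈ 0.3352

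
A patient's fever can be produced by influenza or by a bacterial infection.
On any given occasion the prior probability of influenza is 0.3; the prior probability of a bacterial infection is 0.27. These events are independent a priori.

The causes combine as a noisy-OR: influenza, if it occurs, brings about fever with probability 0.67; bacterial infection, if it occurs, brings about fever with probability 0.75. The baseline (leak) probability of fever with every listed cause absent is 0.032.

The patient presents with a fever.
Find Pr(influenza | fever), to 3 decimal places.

Under noisy-OR, P(fever | causes) = 1 − (1−0.032)·∏(1−qᵢ) over the active causes.
Weight on influenza=true, given the evidence: 0.149043 + 0.074531 = 0.223574
The normalizing constant is 0.032·0.7·0.73 + 0.758·0.7·0.27 + 0.68056·0.3·0.73 + 0.92014·0.3·0.27 = 0.383188
P(influenza | fever) = 0.223574/0.383188 ≈ 0.583

Pr(influenza | fever) ≈ 0.583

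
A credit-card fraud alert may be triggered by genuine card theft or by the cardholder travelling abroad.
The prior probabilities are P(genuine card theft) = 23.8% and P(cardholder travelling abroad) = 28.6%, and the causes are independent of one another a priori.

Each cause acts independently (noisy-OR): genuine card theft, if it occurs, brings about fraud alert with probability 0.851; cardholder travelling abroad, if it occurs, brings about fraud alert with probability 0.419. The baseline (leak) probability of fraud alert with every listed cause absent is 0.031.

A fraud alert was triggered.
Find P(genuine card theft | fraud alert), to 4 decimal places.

Under noisy-OR, P(fraud alert | causes) = 1 − (1−0.031)·∏(1−qᵢ) over the active causes.
By total probability over the 4 (genuine card theft, cardholder travelling abroad) configurations:
  P(fraud alert) = 0.031×0.762×0.714 + 0.437011×0.762×0.286 + 0.855619×0.238×0.714 + 0.916115×0.238×0.286
        = 0.016866 + 0.095239 + 0.145397 + 0.062358 = 0.319860
The terms with genuine card theft present sum to 0.207755, so
  P(genuine card theft | fraud alert) = 0.207755 / 0.319860 ≈ 0.6495

P(genuine card theft | fraud alert) ≈ 0.6495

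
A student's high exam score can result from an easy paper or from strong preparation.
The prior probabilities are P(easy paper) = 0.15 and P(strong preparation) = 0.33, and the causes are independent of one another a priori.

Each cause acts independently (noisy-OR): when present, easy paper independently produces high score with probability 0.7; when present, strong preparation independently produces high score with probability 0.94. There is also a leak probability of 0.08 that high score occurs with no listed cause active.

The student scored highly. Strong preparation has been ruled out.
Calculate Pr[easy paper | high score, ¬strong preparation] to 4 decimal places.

Under noisy-OR, P(high score | causes) = 1 − (1−0.08)·∏(1−qᵢ) over the active causes.
P(high score | ¬strong preparation) = 0.08*0.85 + 0.724*0.15 = 0.068000 + 0.108600 = 0.176600
Of this, 0.108600 comes from 0.724*0.15 (the easy paper=true cases).
Hence the posterior is 0.108600/0.176600 ≈ 0.6149.

Pr[easy paper | high score, ¬strong preparation] ≈ 0.6149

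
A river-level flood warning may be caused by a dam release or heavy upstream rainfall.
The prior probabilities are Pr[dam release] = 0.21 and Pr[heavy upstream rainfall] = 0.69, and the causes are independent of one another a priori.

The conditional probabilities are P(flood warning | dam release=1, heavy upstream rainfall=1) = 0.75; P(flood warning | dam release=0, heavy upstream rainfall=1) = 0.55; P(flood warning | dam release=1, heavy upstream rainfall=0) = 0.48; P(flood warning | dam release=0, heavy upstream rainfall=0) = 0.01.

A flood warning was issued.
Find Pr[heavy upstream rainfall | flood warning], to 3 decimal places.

Pr[heavy upstream rainfall | flood warning] ≈ 0.924

For the numerator, keep only heavy upstream rainfall=true terms: 0.299805 + 0.108675 = 0.408480
Denominator P(flood warning): 0.01·0.79·0.31 + 0.55·0.79·0.69 + 0.48·0.21·0.31 + 0.75·0.21·0.69 = 0.442177
Posterior = 0.408480 / 0.442177 ≈ 0.924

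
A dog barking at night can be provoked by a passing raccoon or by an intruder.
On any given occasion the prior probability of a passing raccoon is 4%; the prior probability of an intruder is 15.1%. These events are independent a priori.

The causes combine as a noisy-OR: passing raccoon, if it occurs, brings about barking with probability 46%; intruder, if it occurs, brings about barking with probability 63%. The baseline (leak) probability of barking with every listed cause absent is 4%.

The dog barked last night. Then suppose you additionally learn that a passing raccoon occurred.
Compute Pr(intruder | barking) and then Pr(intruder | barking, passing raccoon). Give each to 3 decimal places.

Pr(intruder | barking) ≈ 0.668; Pr(intruder | barking, passing raccoon) ≈ 0.230

Under noisy-OR, P(barking | causes) = 1 − (1−0.04)·∏(1−qᵢ) over the active causes.
For the numerator, keep only intruder=true terms: 0.093470 + 0.004881 = 0.098351
Denominator P(barking): 0.04×0.96×0.849 + 0.6448×0.96×0.151 + 0.4816×0.04×0.849 + 0.808192×0.04×0.151 = 0.147308
Posterior = 0.098351 / 0.147308 ≈ 0.668

Now also conditioning on passing raccoon=true:
P(barking | passing raccoon) = 0.4816·0.849 + 0.808192·0.151 = 0.408878 + 0.122037 = 0.530915
Restricting to configurations with intruder present: 0.808192·0.151 = 0.122037.
So P(intruder | barking, passing raccoon) = 0.122037/0.530915 ≈ 0.230.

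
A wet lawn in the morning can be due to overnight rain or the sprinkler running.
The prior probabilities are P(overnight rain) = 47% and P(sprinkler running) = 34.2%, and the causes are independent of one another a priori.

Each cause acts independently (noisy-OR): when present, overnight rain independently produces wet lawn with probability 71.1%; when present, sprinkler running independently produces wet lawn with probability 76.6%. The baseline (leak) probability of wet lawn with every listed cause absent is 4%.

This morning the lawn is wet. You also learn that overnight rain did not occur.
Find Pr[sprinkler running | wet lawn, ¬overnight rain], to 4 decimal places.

Pr[sprinkler running | wet lawn, ¬overnight rain] ≈ 0.9097

Under noisy-OR, P(wet lawn | causes) = 1 − (1−0.04)·∏(1−qᵢ) over the active causes.
Sum P(wet lawn|·) weighted by the priors over both values of sprinkler running:
  P(wet lawn | ¬overnight rain) = 0.04*0.658 + 0.77536*0.342
        = 0.026320 + 0.265173 = 0.291493
The terms with sprinkler running present sum to 0.265173, so
  P(sprinkler running | wet lawn, ¬overnight rain) = 0.265173 / 0.291493 ≈ 0.9097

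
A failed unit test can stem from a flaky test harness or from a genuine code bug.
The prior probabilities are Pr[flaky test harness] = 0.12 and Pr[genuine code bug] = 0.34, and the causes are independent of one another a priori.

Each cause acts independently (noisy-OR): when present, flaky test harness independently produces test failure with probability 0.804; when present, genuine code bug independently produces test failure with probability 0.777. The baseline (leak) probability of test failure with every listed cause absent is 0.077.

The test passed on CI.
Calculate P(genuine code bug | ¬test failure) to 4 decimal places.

Under noisy-OR, P(test failure | causes) = 1 − (1−0.077)·∏(1−qᵢ) over the active causes.
Numerator (weight on configurations with genuine code bug): 0.061584 + 0.001646 = 0.063230
Denominator P(¬test failure): 0.923×0.88×0.66 + 0.205829×0.88×0.34 + 0.180908×0.12×0.66 + 0.040342×0.12×0.34 = 0.613636
P(genuine code bug | ¬test failure) = 0.063230/0.613636 ≈ 0.1030

P(genuine code bug | ¬test failure) ≈ 0.1030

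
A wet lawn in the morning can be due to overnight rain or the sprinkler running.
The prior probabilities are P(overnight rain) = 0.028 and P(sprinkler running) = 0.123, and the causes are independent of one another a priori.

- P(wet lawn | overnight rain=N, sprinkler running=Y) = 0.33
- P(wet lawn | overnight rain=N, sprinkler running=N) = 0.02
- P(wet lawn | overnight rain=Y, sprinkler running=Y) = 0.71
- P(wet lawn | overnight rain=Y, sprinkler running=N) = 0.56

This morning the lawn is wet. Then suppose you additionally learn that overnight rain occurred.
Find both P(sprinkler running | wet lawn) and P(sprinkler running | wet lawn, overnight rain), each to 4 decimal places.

For the numerator, keep only sprinkler running=true terms: 0.039453 + 0.002445 = 0.041898
The normalizing constant is 0.02*0.972*0.877 + 0.33*0.972*0.123 + 0.56*0.028*0.877 + 0.71*0.028*0.123 = 0.072698
P(sprinkler running | wet lawn) = 0.041898/0.072698 ≈ 0.5763

Now condition on the additional information:
P(wet lawn | overnight rain) = 0.56*0.877 + 0.71*0.123 = 0.491120 + 0.087330 = 0.578450
Restricting to configurations with sprinkler running present: 0.71*0.123 = 0.087330.
So P(sprinkler running | wet lawn, overnight rain) = 0.087330/0.578450 ≈ 0.1510.

P(sprinkler running | wet lawn) ≈ 0.5763; P(sprinkler running | wet lawn, overnight rain) ≈ 0.1510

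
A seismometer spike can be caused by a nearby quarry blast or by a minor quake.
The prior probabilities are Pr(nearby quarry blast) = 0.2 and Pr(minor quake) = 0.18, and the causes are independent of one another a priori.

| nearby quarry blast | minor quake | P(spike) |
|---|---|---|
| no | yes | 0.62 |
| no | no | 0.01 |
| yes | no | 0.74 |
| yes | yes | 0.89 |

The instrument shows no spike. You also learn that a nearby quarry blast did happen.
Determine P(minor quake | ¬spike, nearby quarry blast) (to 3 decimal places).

P(¬spike | nearby quarry blast) = 0.26×0.82 + 0.11×0.18 = 0.213200 + 0.019800 = 0.233000
The minor quake-present share is 0.11×0.18 = 0.019800.
Hence the posterior is 0.019800/0.233000 ≈ 0.085.

P(minor quake | ¬spike, nearby quarry blast) ≈ 0.085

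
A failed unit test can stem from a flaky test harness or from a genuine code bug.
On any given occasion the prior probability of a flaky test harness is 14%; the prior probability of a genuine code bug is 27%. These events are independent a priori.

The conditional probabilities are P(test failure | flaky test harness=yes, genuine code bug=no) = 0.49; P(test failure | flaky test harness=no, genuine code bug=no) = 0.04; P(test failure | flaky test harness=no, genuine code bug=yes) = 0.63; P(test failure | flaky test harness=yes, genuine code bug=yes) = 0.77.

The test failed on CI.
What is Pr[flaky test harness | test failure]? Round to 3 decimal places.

Pr[flaky test harness | test failure] ≈ 0.316

Numerator (weight on configurations with flaky test harness): 0.050078 + 0.029106 = 0.079184
The normalizing constant is 0.04×0.86×0.73 + 0.63×0.86×0.27 + 0.49×0.14×0.73 + 0.77×0.14×0.27 = 0.250582
Posterior = 0.079184 / 0.250582 ≈ 0.316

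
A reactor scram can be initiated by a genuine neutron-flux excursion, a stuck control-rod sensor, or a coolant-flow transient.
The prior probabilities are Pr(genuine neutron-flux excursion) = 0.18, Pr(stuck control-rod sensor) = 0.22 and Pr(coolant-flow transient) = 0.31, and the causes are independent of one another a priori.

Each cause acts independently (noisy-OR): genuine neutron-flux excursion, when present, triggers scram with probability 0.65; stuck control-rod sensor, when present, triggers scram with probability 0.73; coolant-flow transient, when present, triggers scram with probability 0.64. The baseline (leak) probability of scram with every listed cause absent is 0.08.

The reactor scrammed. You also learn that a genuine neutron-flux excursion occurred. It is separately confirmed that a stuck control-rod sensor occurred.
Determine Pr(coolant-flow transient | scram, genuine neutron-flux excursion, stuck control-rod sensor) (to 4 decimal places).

Pr(coolant-flow transient | scram, genuine neutron-flux excursion, stuck control-rod sensor) ≈ 0.3228

Under noisy-OR, P(scram | causes) = 1 − (1−0.08)·∏(1−qᵢ) over the active causes.
Sum P(scram|·) weighted by the priors over both values of coolant-flow transient:
  P(scram | genuine neutron-flux excursion, stuck control-rod sensor) = 0.91306·0.69 + 0.968702·0.31
        = 0.630011 + 0.300298 = 0.930309
Keeping only the coolant-flow transient-present terms gives 0.300298, so
  P(coolant-flow transient | scram, genuine neutron-flux excursion, stuck control-rod sensor) = 0.300298 / 0.930309 ≈ 0.3228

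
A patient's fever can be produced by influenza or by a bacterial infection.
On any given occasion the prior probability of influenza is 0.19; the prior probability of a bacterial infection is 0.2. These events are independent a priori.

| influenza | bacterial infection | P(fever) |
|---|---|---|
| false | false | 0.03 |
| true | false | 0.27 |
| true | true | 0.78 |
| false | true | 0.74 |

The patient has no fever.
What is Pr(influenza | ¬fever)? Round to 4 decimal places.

Sum P(¬fever|·) weighted by the priors over the 4 (influenza, bacterial infection) configurations:
  P(¬fever) = 0.97·0.81·0.8 + 0.26·0.81·0.2 + 0.73·0.19·0.8 + 0.22·0.19·0.2
        = 0.628560 + 0.042120 + 0.110960 + 0.008360 = 0.790000
The terms with influenza present sum to 0.119320, so
  P(influenza | ¬fever) = 0.119320 / 0.790000 ≈ 0.1510

Pr(influenza | ¬fever) ≈ 0.1510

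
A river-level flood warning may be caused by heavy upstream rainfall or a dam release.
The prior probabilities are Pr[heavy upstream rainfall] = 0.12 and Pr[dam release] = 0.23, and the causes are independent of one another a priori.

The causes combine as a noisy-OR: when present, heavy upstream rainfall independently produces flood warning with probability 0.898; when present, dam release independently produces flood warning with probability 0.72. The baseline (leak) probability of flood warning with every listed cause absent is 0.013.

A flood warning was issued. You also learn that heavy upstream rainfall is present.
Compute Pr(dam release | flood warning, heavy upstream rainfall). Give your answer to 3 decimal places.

Pr(dam release | flood warning, heavy upstream rainfall) ≈ 0.244

Under noisy-OR, P(flood warning | causes) = 1 − (1−0.013)·∏(1−qᵢ) over the active causes.
By total probability over both values of dam release:
  P(flood warning | heavy upstream rainfall) = 0.899326×0.77 + 0.971811×0.23
        = 0.692481 + 0.223517 = 0.915998
Keeping only the dam release-present terms gives 0.223517, so
  P(dam release | flood warning, heavy upstream rainfall) = 0.223517 / 0.915998 ≈ 0.244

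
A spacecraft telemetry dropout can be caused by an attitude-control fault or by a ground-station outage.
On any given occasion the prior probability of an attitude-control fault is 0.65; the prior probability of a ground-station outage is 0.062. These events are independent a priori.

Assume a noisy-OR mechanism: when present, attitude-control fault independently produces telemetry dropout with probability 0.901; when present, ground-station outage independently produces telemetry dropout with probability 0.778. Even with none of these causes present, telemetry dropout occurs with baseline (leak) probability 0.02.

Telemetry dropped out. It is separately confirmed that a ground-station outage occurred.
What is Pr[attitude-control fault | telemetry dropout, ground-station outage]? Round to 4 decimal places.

Pr[attitude-control fault | telemetry dropout, ground-station outage] ≈ 0.6990

Under noisy-OR, P(telemetry dropout | causes) = 1 − (1−0.02)·∏(1−qᵢ) over the active causes.
Enumerate both values of attitude-control fault and weight by the priors:
  P(telemetry dropout | ground-station outage) = 0.78244·0.35 + 0.978462·0.65
        = 0.273854 + 0.636000 = 0.909854
Keeping only the attitude-control fault-present terms gives 0.636000, so
  P(attitude-control fault | telemetry dropout, ground-station outage) = 0.636000 / 0.909854 ≈ 0.6990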